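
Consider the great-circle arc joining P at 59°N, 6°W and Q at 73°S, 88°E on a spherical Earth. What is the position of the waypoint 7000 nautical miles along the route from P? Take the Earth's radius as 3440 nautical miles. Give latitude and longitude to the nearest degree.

Convert each endpoint to a unit vector on the sphere (x = cos φ cos λ, y = cos φ sin λ, z = sin φ).
The central angle between the endpoints is δ = arccos(p₁·p₂) ≈ 2.550 rad (146.1°). The total great-circle distance is δ·R ≈ 2.550 × 3440 ≈ 8773 nmi, so the target fraction is f = 7000/8773 ≈ 0.798.
Interpolate at f ≈ 0.798 with slerp weights a = sin((1−f)δ)/sin δ ≈ 0.884, b = sin(fδ)/sin δ ≈ 1.604.
p = a·p₁ + b·p₂ ≈ (0.469, 0.421, -0.776); φ = arcsin(p_z) ≈ -50.91°, λ = atan2(p_y, p_x) ≈ 41.90°.

≈ 51°S, 42°E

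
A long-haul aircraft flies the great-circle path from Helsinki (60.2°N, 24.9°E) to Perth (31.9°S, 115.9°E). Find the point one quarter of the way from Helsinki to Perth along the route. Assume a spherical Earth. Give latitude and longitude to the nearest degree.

≈ 43°N, 65°E

Write both endpoints as unit vectors p₁, p₂ with components (cos φ cos λ, cos φ sin λ, sin φ).
The central angle between the endpoints is δ = arccos(p₁·p₂) ≈ 2.055 rad (117.8°).
Interpolate at f = 1/4 with slerp weights a = sin((1−f)δ)/sin δ ≈ 1.130, b = sin(fδ)/sin δ ≈ 0.556.
p = a·p₁ + b·p₂ ≈ (0.303, 0.661, 0.687); φ = arcsin(p_z) ≈ 43.37°, λ = atan2(p_y, p_x) ≈ 65.35°.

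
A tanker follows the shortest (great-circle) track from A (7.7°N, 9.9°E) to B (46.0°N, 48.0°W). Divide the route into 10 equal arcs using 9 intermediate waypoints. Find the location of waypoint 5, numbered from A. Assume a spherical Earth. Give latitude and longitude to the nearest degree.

≈ (30°N, 13°W)

Convert each endpoint to a unit vector on the sphere (x = cos φ cos λ, y = cos φ sin λ, z = sin φ).
The central angle between the endpoints is δ = arccos(p₁·p₂) ≈ 1.090 rad (62.5°).
Interpolate at f = 5/10 with slerp weights a = sin((1−f)δ)/sin δ ≈ 0.585, b = sin(fδ)/sin δ ≈ 0.585.
p = a·p₁ + b·p₂ ≈ (0.843, -0.202, 0.499); φ = arcsin(p_z) ≈ 29.93°, λ = atan2(p_y, p_x) ≈ -13.50°.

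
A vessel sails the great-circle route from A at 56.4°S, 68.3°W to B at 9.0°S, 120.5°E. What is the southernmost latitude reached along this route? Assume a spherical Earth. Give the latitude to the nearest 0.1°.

≈ 84.7°S

The great circle lies in the plane with unit normal n̂ = (p₁ × p₂)/|p₁ × p₂|.
Here n̂_z ≈ -0.092; the vertex latitude is φ_max = arccos|n̂_z| ≈ 84.7°.
Check via Clairaut: cos φ_max = |cos φ₁| · sin C = cos(56.4°)·sin(170.5°) ≈ 0.092, again giving ≈ 84.7°.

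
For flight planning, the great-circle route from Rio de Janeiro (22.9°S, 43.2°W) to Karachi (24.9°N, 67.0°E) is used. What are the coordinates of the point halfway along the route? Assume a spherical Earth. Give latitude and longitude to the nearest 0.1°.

Convert each endpoint to a unit vector on the sphere (x = cos φ cos λ, y = cos φ sin λ, z = sin φ).
The central angle between the endpoints is δ = arccos(p₁·p₂) ≈ 2.040 rad (116.9°).
Interpolate at f = 1/2 with slerp weights a = sin((1−f)δ)/sin δ ≈ 0.956, b = sin(fδ)/sin δ ≈ 0.956.
p = a·p₁ + b·p₂ ≈ (0.980, 0.195, 0.030); φ = arcsin(p_z) ≈ 1.75°, λ = atan2(p_y, p_x) ≈ 11.26°.

≈ (1.7°N, 11.3°E)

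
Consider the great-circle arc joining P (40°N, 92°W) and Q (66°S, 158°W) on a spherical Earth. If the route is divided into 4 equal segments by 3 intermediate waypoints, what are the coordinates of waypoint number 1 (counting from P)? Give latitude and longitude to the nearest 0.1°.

≈ (12.7°N, 104.1°W)

From cos δ = sin φ₁ sin φ₂ + cos φ₁ cos φ₂ cos Δλ, the central angle is δ ≈ 2.049 rad (117.4°).
Interpolate at f = 1/4 with slerp weights a = sin((1−f)δ)/sin δ ≈ 1.126, b = sin(fδ)/sin δ ≈ 0.552.
p = a·p₁ + b·p₂ ≈ (-0.238, -0.946, 0.219); φ = arcsin(p_z) ≈ 12.66°, λ = atan2(p_y, p_x) ≈ -104.14°.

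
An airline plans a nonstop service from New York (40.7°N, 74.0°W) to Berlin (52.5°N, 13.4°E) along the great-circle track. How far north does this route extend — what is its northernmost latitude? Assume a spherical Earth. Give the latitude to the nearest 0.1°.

≈ 56.8°N

The great circle lies in the plane with unit normal n̂ = (p₁ × p₂)/|p₁ × p₂|.
Here n̂_z ≈ +0.547; the vertex latitude is φ_max = arccos|n̂_z| ≈ 56.8°.
Check via Clairaut: cos φ_max = |cos φ₁| · sin C = cos(40.7°)·sin(46.2°) ≈ 0.547, again giving ≈ 56.8°.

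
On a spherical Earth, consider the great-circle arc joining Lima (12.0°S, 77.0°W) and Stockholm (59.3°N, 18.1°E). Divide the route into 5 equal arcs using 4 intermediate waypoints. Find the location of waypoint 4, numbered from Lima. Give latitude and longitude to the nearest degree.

From cos δ = sin φ₁ sin φ₂ + cos φ₁ cos φ₂ cos Δλ, the central angle is δ ≈ 1.796 rad (102.9°).
Interpolate at f = 4/5 with slerp weights a = sin((1−f)δ)/sin δ ≈ 0.361, b = sin(fδ)/sin δ ≈ 1.017.
p = a·p₁ + b·p₂ ≈ (0.573, -0.182, 0.799); φ = arcsin(p_z) ≈ 53.05°, λ = atan2(p_y, p_x) ≈ -17.67°.

≈ (53°N, 18°W)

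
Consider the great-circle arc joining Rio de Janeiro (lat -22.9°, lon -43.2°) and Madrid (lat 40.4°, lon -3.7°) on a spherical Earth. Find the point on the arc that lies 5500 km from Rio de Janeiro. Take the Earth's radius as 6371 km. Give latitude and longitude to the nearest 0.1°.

Convert each endpoint to a unit vector on the sphere (x = cos φ cos λ, y = cos φ sin λ, z = sin φ).
The central angle between the endpoints is δ = arccos(p₁·p₂) ≈ 1.277 rad (73.2°). The total great-circle distance is δ·R ≈ 1.277 × 6371 ≈ 8139 km, so the target fraction is f = 5500/8139 ≈ 0.676.
Interpolate at f ≈ 0.676 with slerp weights a = sin((1−f)δ)/sin δ ≈ 0.420, b = sin(fδ)/sin δ ≈ 0.794.
p = a·p₁ + b·p₂ ≈ (0.886, -0.304, 0.351); φ = arcsin(p_z) ≈ 20.54°, λ = atan2(p_y, p_x) ≈ -18.95°.

≈ lat 20.5°, lon -19.0°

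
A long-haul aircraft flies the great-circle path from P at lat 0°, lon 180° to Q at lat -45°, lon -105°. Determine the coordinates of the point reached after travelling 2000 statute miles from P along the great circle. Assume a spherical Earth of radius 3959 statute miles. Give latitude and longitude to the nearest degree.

Convert each endpoint to a unit vector on the sphere (x = cos φ cos λ, y = cos φ sin λ, z = sin φ).
The central angle between the endpoints is δ = arccos(p₁·p₂) ≈ 1.387 rad (79.5°). The total great-circle distance is δ·R ≈ 1.387 × 3959 ≈ 5490 mi, so the target fraction is f = 2000/5490 ≈ 0.364.
Interpolate at f ≈ 0.364 with slerp weights a = sin((1−f)δ)/sin δ ≈ 0.785, b = sin(fδ)/sin δ ≈ 0.492.
p = a·p₁ + b·p₂ ≈ (-0.875, -0.336, -0.348); φ = arcsin(p_z) ≈ -20.37°, λ = atan2(p_y, p_x) ≈ -158.98°.

≈ lat -20°, lon -159°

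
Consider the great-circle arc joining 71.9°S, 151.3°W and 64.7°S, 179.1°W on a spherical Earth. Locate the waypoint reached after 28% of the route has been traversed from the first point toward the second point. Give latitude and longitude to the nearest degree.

The haversine formula gives a central angle δ ≈ 0.216 rad (12.4°) between the endpoints.
Interpolate at f = 0.28 with slerp weights a = sin((1−f)δ)/sin δ ≈ 0.723, b = sin(fδ)/sin δ ≈ 0.282.
p = a·p₁ + b·p₂ ≈ (-0.317, -0.110, -0.942); φ = arcsin(p_z) ≈ -70.37°, λ = atan2(p_y, p_x) ≈ -160.93°.

≈ 70°S, 161°W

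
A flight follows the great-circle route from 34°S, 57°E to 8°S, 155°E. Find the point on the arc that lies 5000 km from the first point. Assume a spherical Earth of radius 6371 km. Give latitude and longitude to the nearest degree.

Write both endpoints as unit vectors p₁, p₂ with components (cos φ cos λ, cos φ sin λ, sin φ).
The central angle between the endpoints is δ = arccos(p₁·p₂) ≈ 1.607 rad (92.1°). The total great-circle distance is δ·R ≈ 1.607 × 6371 ≈ 10240 km, so the target fraction is f = 5000/10240 ≈ 0.488.
Interpolate at f ≈ 0.488 with slerp weights a = sin((1−f)δ)/sin δ ≈ 0.733, b = sin(fδ)/sin δ ≈ 0.707.
p = a·p₁ + b·p₂ ≈ (-0.304, 0.806, -0.508); φ = arcsin(p_z) ≈ -30.56°, λ = atan2(p_y, p_x) ≈ 110.64°.

≈ 31°S, 111°E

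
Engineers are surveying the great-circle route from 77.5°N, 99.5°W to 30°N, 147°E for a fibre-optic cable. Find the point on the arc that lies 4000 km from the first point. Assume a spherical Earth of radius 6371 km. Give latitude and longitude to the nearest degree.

≈ 58°N, 159°E

Convert each endpoint to a unit vector on the sphere (x = cos φ cos λ, y = cos φ sin λ, z = sin φ).
The central angle between the endpoints is δ = arccos(p₁·p₂) ≈ 1.145 rad (65.6°). The total great-circle distance is δ·R ≈ 1.145 × 6371 ≈ 7292 km, so the target fraction is f = 4000/7292 ≈ 0.549.
Interpolate at f ≈ 0.549 with slerp weights a = sin((1−f)δ)/sin δ ≈ 0.543, b = sin(fδ)/sin δ ≈ 0.645.
p = a·p₁ + b·p₂ ≈ (-0.488, 0.188, 0.852); φ = arcsin(p_z) ≈ 58.46°, λ = atan2(p_y, p_x) ≈ 158.88°.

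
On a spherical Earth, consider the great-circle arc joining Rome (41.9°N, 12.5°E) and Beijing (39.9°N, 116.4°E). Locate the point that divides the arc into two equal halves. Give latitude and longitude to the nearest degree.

Write both endpoints as unit vectors p₁, p₂ with components (cos φ cos λ, cos φ sin λ, sin φ).
The central angle between the endpoints is δ = arccos(p₁·p₂) ≈ 1.275 rad (73.1°).
Interpolate at f = 1/2 with slerp weights a = sin((1−f)δ)/sin δ ≈ 0.622, b = sin(fδ)/sin δ ≈ 0.622.
p = a·p₁ + b·p₂ ≈ (0.240, 0.528, 0.815); φ = arcsin(p_z) ≈ 54.56°, λ = atan2(p_y, p_x) ≈ 65.56°.

≈ (55°N, 66°E)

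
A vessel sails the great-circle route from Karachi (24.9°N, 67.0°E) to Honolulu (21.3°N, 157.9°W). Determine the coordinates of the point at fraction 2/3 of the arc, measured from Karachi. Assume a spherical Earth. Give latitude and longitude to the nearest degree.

From cos δ = sin φ₁ sin φ₂ + cos φ₁ cos φ₂ cos Δλ, the central angle is δ ≈ 2.033 rad (116.5°).
Interpolate at f = 2/3 with slerp weights a = sin((1−f)δ)/sin δ ≈ 0.700, b = sin(fδ)/sin δ ≈ 1.091.
p = a·p₁ + b·p₂ ≈ (-0.694, 0.202, 0.691); φ = arcsin(p_z) ≈ 43.73°, λ = atan2(p_y, p_x) ≈ 163.75°.

≈ 44°N, 164°E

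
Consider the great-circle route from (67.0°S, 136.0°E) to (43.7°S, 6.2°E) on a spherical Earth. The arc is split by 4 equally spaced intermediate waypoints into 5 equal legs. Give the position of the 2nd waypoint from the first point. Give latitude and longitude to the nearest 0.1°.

The haversine formula gives a central angle δ ≈ 1.098 rad (62.9°) between the endpoints.
Interpolate at f = 2/5 with slerp weights a = sin((1−f)δ)/sin δ ≈ 0.688, b = sin(fδ)/sin δ ≈ 0.478.
p = a·p₁ + b·p₂ ≈ (0.150, 0.224, -0.963); φ = arcsin(p_z) ≈ -74.36°, λ = atan2(p_y, p_x) ≈ 56.18°.

≈ (74.4°S, 56.2°E)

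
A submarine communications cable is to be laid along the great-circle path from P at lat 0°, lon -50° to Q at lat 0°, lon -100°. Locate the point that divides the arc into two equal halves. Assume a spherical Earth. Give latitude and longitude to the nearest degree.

≈ lat 0°, lon -75°

Convert each endpoint to a unit vector on the sphere (x = cos φ cos λ, y = cos φ sin λ, z = sin φ).
The central angle between the endpoints is δ = arccos(p₁·p₂) ≈ 0.873 rad (50.0°).
Interpolate at f = 1/2 with slerp weights a = sin((1−f)δ)/sin δ ≈ 0.552, b = sin(fδ)/sin δ ≈ 0.552.
p = a·p₁ + b·p₂ ≈ (0.259, -0.966, 0.000); φ = arcsin(p_z) ≈ 0.00°, λ = atan2(p_y, p_x) ≈ -75.00°.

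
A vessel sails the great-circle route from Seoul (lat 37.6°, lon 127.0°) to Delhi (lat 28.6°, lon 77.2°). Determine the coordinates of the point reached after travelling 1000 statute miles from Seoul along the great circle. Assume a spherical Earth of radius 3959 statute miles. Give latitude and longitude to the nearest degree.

The haversine formula gives a central angle δ ≈ 0.736 rad (42.2°) between the endpoints. The total great-circle distance is δ·R ≈ 0.736 × 3959 ≈ 2914 mi, so the target fraction is f = 1000/2914 ≈ 0.343.
Interpolate at f ≈ 0.343 with slerp weights a = sin((1−f)δ)/sin δ ≈ 0.692, b = sin(fδ)/sin δ ≈ 0.372.
p = a·p₁ + b·p₂ ≈ (-0.258, 0.757, 0.601); φ = arcsin(p_z) ≈ 36.92°, λ = atan2(p_y, p_x) ≈ 108.81°.

≈ lat 37°, lon 109°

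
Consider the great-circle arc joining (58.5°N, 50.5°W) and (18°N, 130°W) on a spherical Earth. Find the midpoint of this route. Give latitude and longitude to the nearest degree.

≈ (45°N, 104°W)

Write both endpoints as unit vectors p₁, p₂ with components (cos φ cos λ, cos φ sin λ, sin φ).
The central angle between the endpoints is δ = arccos(p₁·p₂) ≈ 1.209 rad (69.3°).
Interpolate at f = 1/2 with slerp weights a = sin((1−f)δ)/sin δ ≈ 0.608, b = sin(fδ)/sin δ ≈ 0.608.
p = a·p₁ + b·p₂ ≈ (-0.170, -0.688, 0.706); φ = arcsin(p_z) ≈ 44.90°, λ = atan2(p_y, p_x) ≈ -103.85°.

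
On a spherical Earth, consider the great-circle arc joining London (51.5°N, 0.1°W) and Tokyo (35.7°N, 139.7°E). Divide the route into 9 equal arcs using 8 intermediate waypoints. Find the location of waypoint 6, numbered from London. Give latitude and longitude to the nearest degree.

Convert each endpoint to a unit vector on the sphere (x = cos φ cos λ, y = cos φ sin λ, z = sin φ).
The central angle between the endpoints is δ = arccos(p₁·p₂) ≈ 1.500 rad (86.0°).
Interpolate at f = 6/9 with slerp weights a = sin((1−f)δ)/sin δ ≈ 0.481, b = sin(fδ)/sin δ ≈ 0.844.
p = a·p₁ + b·p₂ ≈ (-0.223, 0.443, 0.868); φ = arcsin(p_z) ≈ 60.28°, λ = atan2(p_y, p_x) ≈ 116.77°.

≈ (60°N, 117°E)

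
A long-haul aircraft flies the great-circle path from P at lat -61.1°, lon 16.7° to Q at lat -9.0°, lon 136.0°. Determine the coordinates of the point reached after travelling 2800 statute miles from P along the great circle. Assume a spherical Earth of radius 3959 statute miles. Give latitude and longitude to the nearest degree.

≈ lat -55°, lon 98°

Convert each endpoint to a unit vector on the sphere (x = cos φ cos λ, y = cos φ sin λ, z = sin φ).
The central angle between the endpoints is δ = arccos(p₁·p₂) ≈ 1.668 rad (95.5°). The total great-circle distance is δ·R ≈ 1.668 × 3959 ≈ 6602 mi, so the target fraction is f = 2800/6602 ≈ 0.424.
Interpolate at f ≈ 0.424 with slerp weights a = sin((1−f)δ)/sin δ ≈ 0.823, b = sin(fδ)/sin δ ≈ 0.653.
p = a·p₁ + b·p₂ ≈ (-0.083, 0.562, -0.823); φ = arcsin(p_z) ≈ -55.37°, λ = atan2(p_y, p_x) ≈ 98.37°.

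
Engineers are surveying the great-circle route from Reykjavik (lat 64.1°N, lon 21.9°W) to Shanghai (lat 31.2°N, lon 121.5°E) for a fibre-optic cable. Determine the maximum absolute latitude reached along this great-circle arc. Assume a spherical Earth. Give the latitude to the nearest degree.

≈ 77°N

The great circle lies in the plane with unit normal n̂ = (p₁ × p₂)/|p₁ × p₂|.
Here n̂_z ≈ +0.226; the vertex latitude is φ_max = arccos|n̂_z| ≈ 76.9°.
Check via Clairaut: cos φ_max = |cos φ₁| · sin C = cos(64.1°)·sin(31.1°) ≈ 0.226, again giving ≈ 76.9°.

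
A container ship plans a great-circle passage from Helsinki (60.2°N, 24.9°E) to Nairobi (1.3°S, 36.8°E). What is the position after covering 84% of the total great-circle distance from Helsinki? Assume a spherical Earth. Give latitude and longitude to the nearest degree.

Convert each endpoint to a unit vector on the sphere (x = cos φ cos λ, y = cos φ sin λ, z = sin φ).
The central angle between the endpoints is δ = arccos(p₁·p₂) ≈ 1.085 rad (62.2°).
Interpolate at f = 0.84 with slerp weights a = sin((1−f)δ)/sin δ ≈ 0.195, b = sin(fδ)/sin δ ≈ 0.894.
p = a·p₁ + b·p₂ ≈ (0.804, 0.576, 0.149); φ = arcsin(p_z) ≈ 8.58°, λ = atan2(p_y, p_x) ≈ 35.64°.

≈ 9°N, 36°E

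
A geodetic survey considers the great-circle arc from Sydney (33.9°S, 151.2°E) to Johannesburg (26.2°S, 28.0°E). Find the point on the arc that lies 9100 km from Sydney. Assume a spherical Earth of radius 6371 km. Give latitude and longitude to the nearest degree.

The haversine formula gives a central angle δ ≈ 1.733 rad (99.3°) between the endpoints. The total great-circle distance is δ·R ≈ 1.733 × 6371 ≈ 11041 km, so the target fraction is f = 9100/11041 ≈ 0.824.
Interpolate at f ≈ 0.824 with slerp weights a = sin((1−f)δ)/sin δ ≈ 0.304, b = sin(fδ)/sin δ ≈ 1.003.
p = a·p₁ + b·p₂ ≈ (0.574, 0.544, -0.612); φ = arcsin(p_z) ≈ -37.76°, λ = atan2(p_y, p_x) ≈ 43.49°.

≈ 38°S, 43°E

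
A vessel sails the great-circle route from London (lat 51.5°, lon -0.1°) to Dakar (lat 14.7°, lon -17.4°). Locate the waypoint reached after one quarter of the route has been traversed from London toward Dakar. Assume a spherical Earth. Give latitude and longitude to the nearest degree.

≈ lat 43°, lon -6°

Write both endpoints as unit vectors p₁, p₂ with components (cos φ cos λ, cos φ sin λ, sin φ).
The central angle between the endpoints is δ = arccos(p₁·p₂) ≈ 0.686 rad (39.3°).
Interpolate at f = 1/4 with slerp weights a = sin((1−f)δ)/sin δ ≈ 0.777, b = sin(fδ)/sin δ ≈ 0.269.
p = a·p₁ + b·p₂ ≈ (0.732, -0.079, 0.676); φ = arcsin(p_z) ≈ 42.56°, λ = atan2(p_y, p_x) ≈ -6.14°.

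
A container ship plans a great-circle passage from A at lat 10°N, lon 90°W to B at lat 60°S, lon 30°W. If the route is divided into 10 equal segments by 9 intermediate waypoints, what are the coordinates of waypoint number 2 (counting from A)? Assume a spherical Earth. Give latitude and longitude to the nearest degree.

≈ lat 5°S, lon 83°W

From cos δ = sin φ₁ sin φ₂ + cos φ₁ cos φ₂ cos Δλ, the central angle is δ ≈ 1.475 rad (84.5°).
Interpolate at f = 2/10 with slerp weights a = sin((1−f)δ)/sin δ ≈ 0.929, b = sin(fδ)/sin δ ≈ 0.292.
p = a·p₁ + b·p₂ ≈ (0.126, -0.988, -0.092); φ = arcsin(p_z) ≈ -5.26°, λ = atan2(p_y, p_x) ≈ -82.70°.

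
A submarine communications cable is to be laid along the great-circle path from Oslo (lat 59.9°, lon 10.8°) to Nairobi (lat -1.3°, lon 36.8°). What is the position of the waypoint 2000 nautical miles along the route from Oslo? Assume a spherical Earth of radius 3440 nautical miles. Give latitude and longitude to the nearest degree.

From cos δ = sin φ₁ sin φ₂ + cos φ₁ cos φ₂ cos Δλ, the central angle is δ ≈ 1.125 rad (64.5°). The total great-circle distance is δ·R ≈ 1.125 × 3440 ≈ 3871 nmi, so the target fraction is f = 2000/3871 ≈ 0.517.
Interpolate at f ≈ 0.517 with slerp weights a = sin((1−f)δ)/sin δ ≈ 0.573, b = sin(fδ)/sin δ ≈ 0.609.
p = a·p₁ + b·p₂ ≈ (0.770, 0.418, 0.482); φ = arcsin(p_z) ≈ 28.83°, λ = atan2(p_y, p_x) ≈ 28.53°.

≈ lat 29°, lon 29°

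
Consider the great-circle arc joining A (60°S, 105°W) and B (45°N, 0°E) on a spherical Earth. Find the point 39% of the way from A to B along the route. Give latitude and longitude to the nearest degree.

≈ (25°S, 48°W)

Convert each endpoint to a unit vector on the sphere (x = cos φ cos λ, y = cos φ sin λ, z = sin φ).
The central angle between the endpoints is δ = arccos(p₁·p₂) ≈ 2.352 rad (134.7°).
Interpolate at f = 0.39 with slerp weights a = sin((1−f)δ)/sin δ ≈ 1.395, b = sin(fδ)/sin δ ≈ 1.118.
p = a·p₁ + b·p₂ ≈ (0.610, -0.674, -0.418); φ = arcsin(p_z) ≈ -24.68°, λ = atan2(p_y, p_x) ≈ -47.85°.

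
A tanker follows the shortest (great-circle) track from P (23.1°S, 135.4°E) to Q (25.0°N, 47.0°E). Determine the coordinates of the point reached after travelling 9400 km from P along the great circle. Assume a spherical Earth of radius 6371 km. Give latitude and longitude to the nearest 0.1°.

≈ (19.4°N, 60.4°E)

The haversine formula gives a central angle δ ≈ 1.714 rad (98.2°) between the endpoints. The total great-circle distance is δ·R ≈ 1.714 × 6371 ≈ 10919 km, so the target fraction is f = 9400/10919 ≈ 0.861.
Interpolate at f ≈ 0.861 with slerp weights a = sin((1−f)δ)/sin δ ≈ 0.239, b = sin(fδ)/sin δ ≈ 1.006.
p = a·p₁ + b·p₂ ≈ (0.465, 0.821, 0.331); φ = arcsin(p_z) ≈ 19.36°, λ = atan2(p_y, p_x) ≈ 60.44°.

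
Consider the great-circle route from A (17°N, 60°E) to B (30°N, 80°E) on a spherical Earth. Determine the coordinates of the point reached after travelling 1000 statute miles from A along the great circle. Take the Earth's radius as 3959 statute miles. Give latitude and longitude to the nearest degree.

≈ (26°N, 72°E)

Convert each endpoint to a unit vector on the sphere (x = cos φ cos λ, y = cos φ sin λ, z = sin φ).
The central angle between the endpoints is δ = arccos(p₁·p₂) ≈ 0.391 rad (22.4°). The total great-circle distance is δ·R ≈ 0.391 × 3959 ≈ 1549 mi, so the target fraction is f = 1000/1549 ≈ 0.646.
Interpolate at f ≈ 0.646 with slerp weights a = sin((1−f)δ)/sin δ ≈ 0.362, b = sin(fδ)/sin δ ≈ 0.655.
p = a·p₁ + b·p₂ ≈ (0.272, 0.859, 0.434); φ = arcsin(p_z) ≈ 25.70°, λ = atan2(p_y, p_x) ≈ 72.44°.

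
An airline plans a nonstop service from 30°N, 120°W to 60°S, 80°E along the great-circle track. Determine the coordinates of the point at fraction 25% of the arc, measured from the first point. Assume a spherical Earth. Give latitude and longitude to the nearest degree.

Write both endpoints as unit vectors p₁, p₂ with components (cos φ cos λ, cos φ sin λ, sin φ).
The central angle between the endpoints is δ = arccos(p₁·p₂) ≈ 2.568 rad (147.1°).
Interpolate at f = 0.25 with slerp weights a = sin((1−f)δ)/sin δ ≈ 1.728, b = sin(fδ)/sin δ ≈ 1.103.
p = a·p₁ + b·p₂ ≈ (-0.652, -0.752, -0.092); φ = arcsin(p_z) ≈ -5.26°, λ = atan2(p_y, p_x) ≈ -130.92°.

≈ 5°S, 131°W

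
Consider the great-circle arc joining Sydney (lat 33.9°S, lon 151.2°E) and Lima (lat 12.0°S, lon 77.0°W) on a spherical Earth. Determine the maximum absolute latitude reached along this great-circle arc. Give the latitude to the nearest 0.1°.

≈ 48.0°S

The great circle lies in the plane with unit normal n̂ = (p₁ × p₂)/|p₁ × p₂|.
Here n̂_z ≈ +0.669; the vertex latitude is φ_max = arccos|n̂_z| ≈ 48.0°.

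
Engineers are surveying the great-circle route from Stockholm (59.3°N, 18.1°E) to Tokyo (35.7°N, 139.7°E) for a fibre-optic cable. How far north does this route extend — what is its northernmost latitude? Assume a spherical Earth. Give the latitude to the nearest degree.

≈ 68°N

The great circle lies in the plane with unit normal n̂ = (p₁ × p₂)/|p₁ × p₂|.
Here n̂_z ≈ +0.368; the vertex latitude is φ_max = arccos|n̂_z| ≈ 68.4°.
Check via Clairaut: cos φ_max = |cos φ₁| · sin C = cos(59.3°)·sin(46.2°) ≈ 0.368, again giving ≈ 68.4°.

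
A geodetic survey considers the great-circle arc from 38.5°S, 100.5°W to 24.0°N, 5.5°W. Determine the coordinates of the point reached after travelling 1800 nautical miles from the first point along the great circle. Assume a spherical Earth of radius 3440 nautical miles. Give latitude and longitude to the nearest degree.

The haversine formula gives a central angle δ ≈ 1.892 rad (108.4°) between the endpoints. The total great-circle distance is δ·R ≈ 1.892 × 3440 ≈ 6508 nmi, so the target fraction is f = 1800/6508 ≈ 0.277.
Interpolate at f ≈ 0.277 with slerp weights a = sin((1−f)δ)/sin δ ≈ 1.032, b = sin(fδ)/sin δ ≈ 0.527.
p = a·p₁ + b·p₂ ≈ (0.332, -0.841, -0.428); φ = arcsin(p_z) ≈ -25.37°, λ = atan2(p_y, p_x) ≈ -68.47°.

≈ 25°S, 68°W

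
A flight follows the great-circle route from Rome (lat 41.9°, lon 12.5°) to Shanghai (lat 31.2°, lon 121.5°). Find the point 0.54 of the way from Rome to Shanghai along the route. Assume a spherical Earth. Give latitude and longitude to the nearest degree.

From cos δ = sin φ₁ sin φ₂ + cos φ₁ cos φ₂ cos Δλ, the central angle is δ ≈ 1.432 rad (82.0°).
Interpolate at f = 0.54 with slerp weights a = sin((1−f)δ)/sin δ ≈ 0.618, b = sin(fδ)/sin δ ≈ 0.705.
p = a·p₁ + b·p₂ ≈ (0.134, 0.614, 0.778); φ = arcsin(p_z) ≈ 51.08°, λ = atan2(p_y, p_x) ≈ 77.70°.

≈ lat 51°, lon 78°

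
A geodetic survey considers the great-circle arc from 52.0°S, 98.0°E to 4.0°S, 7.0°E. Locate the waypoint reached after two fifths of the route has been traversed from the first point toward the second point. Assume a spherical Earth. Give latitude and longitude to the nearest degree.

≈ 42°S, 48°E

Write both endpoints as unit vectors p₁, p₂ with components (cos φ cos λ, cos φ sin λ, sin φ).
The central angle between the endpoints is δ = arccos(p₁·p₂) ≈ 1.527 rad (87.5°).
Interpolate at f = 2/5 with slerp weights a = sin((1−f)δ)/sin δ ≈ 0.794, b = sin(fδ)/sin δ ≈ 0.574.
p = a·p₁ + b·p₂ ≈ (0.500, 0.554, -0.666); φ = arcsin(p_z) ≈ -41.73°, λ = atan2(p_y, p_x) ≈ 47.91°.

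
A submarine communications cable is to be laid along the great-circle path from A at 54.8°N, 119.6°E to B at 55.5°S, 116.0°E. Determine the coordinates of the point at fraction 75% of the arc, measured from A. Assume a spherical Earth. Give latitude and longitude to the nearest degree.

≈ 28°S, 117°E

From cos δ = sin φ₁ sin φ₂ + cos φ₁ cos φ₂ cos Δλ, the central angle is δ ≈ 1.926 rad (110.3°).
Interpolate at f = 0.75 with slerp weights a = sin((1−f)δ)/sin δ ≈ 0.494, b = sin(fδ)/sin δ ≈ 1.058.
p = a·p₁ + b·p₂ ≈ (-0.403, 0.786, -0.468); φ = arcsin(p_z) ≈ -27.93°, λ = atan2(p_y, p_x) ≈ 117.16°.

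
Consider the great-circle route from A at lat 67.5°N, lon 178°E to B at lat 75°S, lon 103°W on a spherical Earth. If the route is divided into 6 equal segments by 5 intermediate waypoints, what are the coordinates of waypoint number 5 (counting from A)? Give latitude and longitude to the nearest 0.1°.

Convert each endpoint to a unit vector on the sphere (x = cos φ cos λ, y = cos φ sin λ, z = sin φ).
The central angle between the endpoints is δ = arccos(p₁·p₂) ≈ 2.633 rad (150.9°).
Interpolate at f = 5/6 with slerp weights a = sin((1−f)δ)/sin δ ≈ 0.873, b = sin(fδ)/sin δ ≈ 1.668.
p = a·p₁ + b·p₂ ≈ (-0.431, -0.409, -0.804); φ = arcsin(p_z) ≈ -53.56°, λ = atan2(p_y, p_x) ≈ -136.50°.

≈ lat 53.6°S, lon 136.5°W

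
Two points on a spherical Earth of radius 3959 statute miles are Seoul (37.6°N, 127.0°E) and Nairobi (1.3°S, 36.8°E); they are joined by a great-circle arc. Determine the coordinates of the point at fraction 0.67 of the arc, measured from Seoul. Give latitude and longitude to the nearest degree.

Convert each endpoint to a unit vector on the sphere (x = cos φ cos λ, y = cos φ sin λ, z = sin φ).
The central angle between the endpoints is δ = arccos(p₁·p₂) ≈ 1.587 rad (91.0°).
Interpolate at f = 0.67 with slerp weights a = sin((1−f)δ)/sin δ ≈ 0.500, b = sin(fδ)/sin δ ≈ 0.874.
p = a·p₁ + b·p₂ ≈ (0.461, 0.840, 0.285); φ = arcsin(p_z) ≈ 16.58°, λ = atan2(p_y, p_x) ≈ 61.23°.

≈ (17°N, 61°E)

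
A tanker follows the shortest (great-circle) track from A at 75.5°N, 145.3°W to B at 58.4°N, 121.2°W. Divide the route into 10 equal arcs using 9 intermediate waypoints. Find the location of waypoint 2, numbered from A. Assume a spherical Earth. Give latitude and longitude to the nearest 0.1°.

Write both endpoints as unit vectors p₁, p₂ with components (cos φ cos λ, cos φ sin λ, sin φ).
The central angle between the endpoints is δ = arccos(p₁·p₂) ≈ 0.335 rad (19.2°).
Interpolate at f = 2/10 with slerp weights a = sin((1−f)δ)/sin δ ≈ 0.805, b = sin(fδ)/sin δ ≈ 0.204.
p = a·p₁ + b·p₂ ≈ (-0.221, -0.206, 0.953); φ = arcsin(p_z) ≈ 72.41°, λ = atan2(p_y, p_x) ≈ -137.01°.

≈ 72.4°N, 137.0°W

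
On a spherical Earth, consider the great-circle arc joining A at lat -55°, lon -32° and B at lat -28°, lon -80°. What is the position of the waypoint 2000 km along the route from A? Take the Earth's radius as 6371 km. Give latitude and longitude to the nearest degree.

Write both endpoints as unit vectors p₁, p₂ with components (cos φ cos λ, cos φ sin λ, sin φ).
The central angle between the endpoints is δ = arccos(p₁·p₂) ≈ 0.762 rad (43.7°). The total great-circle distance is δ·R ≈ 0.762 × 6371 ≈ 4855 km, so the target fraction is f = 2000/4855 ≈ 0.412.
Interpolate at f ≈ 0.412 with slerp weights a = sin((1−f)δ)/sin δ ≈ 0.628, b = sin(fδ)/sin δ ≈ 0.447.
p = a·p₁ + b·p₂ ≈ (0.374, -0.580, -0.724); φ = arcsin(p_z) ≈ -46.39°, λ = atan2(p_y, p_x) ≈ -57.18°.

≈ lat -46°, lon -57°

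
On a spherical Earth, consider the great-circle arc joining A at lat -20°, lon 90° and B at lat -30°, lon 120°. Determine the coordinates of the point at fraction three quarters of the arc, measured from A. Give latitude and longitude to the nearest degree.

From cos δ = sin φ₁ sin φ₂ + cos φ₁ cos φ₂ cos Δλ, the central angle is δ ≈ 0.504 rad (28.9°).
Interpolate at f = 3/4 with slerp weights a = sin((1−f)δ)/sin δ ≈ 0.260, b = sin(fδ)/sin δ ≈ 0.764.
p = a·p₁ + b·p₂ ≈ (-0.331, 0.818, -0.471); φ = arcsin(p_z) ≈ -28.11°, λ = atan2(p_y, p_x) ≈ 112.03°.

≈ lat -28°, lon 112°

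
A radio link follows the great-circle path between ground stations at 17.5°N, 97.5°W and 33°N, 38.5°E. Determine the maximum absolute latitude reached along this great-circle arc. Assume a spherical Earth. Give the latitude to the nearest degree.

The great circle lies in the plane with unit normal n̂ = (p₁ × p₂)/|p₁ × p₂|.
Here n̂_z ≈ +0.610; the vertex latitude is φ_max = arccos|n̂_z| ≈ 52.4°.

≈ 52°N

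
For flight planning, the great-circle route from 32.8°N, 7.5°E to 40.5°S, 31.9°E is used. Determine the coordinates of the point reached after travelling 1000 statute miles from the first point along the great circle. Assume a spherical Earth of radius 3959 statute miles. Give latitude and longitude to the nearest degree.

≈ 19°N, 12°E

Convert each endpoint to a unit vector on the sphere (x = cos φ cos λ, y = cos φ sin λ, z = sin φ).
The central angle between the endpoints is δ = arccos(p₁·p₂) ≈ 1.338 rad (76.7°). The total great-circle distance is δ·R ≈ 1.338 × 3959 ≈ 5299 mi, so the target fraction is f = 1000/5299 ≈ 0.189.
Interpolate at f ≈ 0.189 with slerp weights a = sin((1−f)δ)/sin δ ≈ 0.909, b = sin(fδ)/sin δ ≈ 0.257.
p = a·p₁ + b·p₂ ≈ (0.923, 0.203, 0.326); φ = arcsin(p_z) ≈ 19.01°, λ = atan2(p_y, p_x) ≈ 12.39°.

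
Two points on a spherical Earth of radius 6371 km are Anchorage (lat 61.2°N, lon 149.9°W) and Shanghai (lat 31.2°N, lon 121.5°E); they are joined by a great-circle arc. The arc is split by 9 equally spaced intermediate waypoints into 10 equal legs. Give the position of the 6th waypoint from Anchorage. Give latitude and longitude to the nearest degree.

Convert each endpoint to a unit vector on the sphere (x = cos φ cos λ, y = cos φ sin λ, z = sin φ).
The central angle between the endpoints is δ = arccos(p₁·p₂) ≈ 1.088 rad (62.4°).
Interpolate at f = 6/10 with slerp weights a = sin((1−f)δ)/sin δ ≈ 0.476, b = sin(fδ)/sin δ ≈ 0.686.
p = a·p₁ + b·p₂ ≈ (-0.505, 0.385, 0.772); φ = arcsin(p_z) ≈ 50.57°, λ = atan2(p_y, p_x) ≈ 142.66°.

≈ lat 51°N, lon 143°E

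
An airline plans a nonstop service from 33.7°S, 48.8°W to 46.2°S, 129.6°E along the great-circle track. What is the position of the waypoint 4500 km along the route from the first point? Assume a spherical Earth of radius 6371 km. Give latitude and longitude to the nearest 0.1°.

≈ 74.1°S, 46.1°W

The haversine formula gives a central angle δ ≈ 1.747 rad (100.1°) between the endpoints. The total great-circle distance is δ·R ≈ 1.747 × 6371 ≈ 11129 km, so the target fraction is f = 4500/11129 ≈ 0.404.
Interpolate at f ≈ 0.404 with slerp weights a = sin((1−f)δ)/sin δ ≈ 0.876, b = sin(fδ)/sin δ ≈ 0.659.
p = a·p₁ + b·p₂ ≈ (0.189, -0.197, -0.962); φ = arcsin(p_z) ≈ -74.15°, λ = atan2(p_y, p_x) ≈ -46.13°.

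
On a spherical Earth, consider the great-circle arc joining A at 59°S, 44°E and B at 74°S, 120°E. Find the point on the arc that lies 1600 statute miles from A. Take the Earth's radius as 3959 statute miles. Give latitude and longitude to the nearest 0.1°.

≈ 73.9°S, 91.8°E

From cos δ = sin φ₁ sin φ₂ + cos φ₁ cos φ₂ cos Δλ, the central angle is δ ≈ 0.539 rad (30.9°). The total great-circle distance is δ·R ≈ 0.539 × 3959 ≈ 2133 mi, so the target fraction is f = 1600/2133 ≈ 0.750.
Interpolate at f ≈ 0.750 with slerp weights a = sin((1−f)δ)/sin δ ≈ 0.262, b = sin(fδ)/sin δ ≈ 0.766.
p = a·p₁ + b·p₂ ≈ (-0.009, 0.277, -0.961); φ = arcsin(p_z) ≈ -73.94°, λ = atan2(p_y, p_x) ≈ 91.79°.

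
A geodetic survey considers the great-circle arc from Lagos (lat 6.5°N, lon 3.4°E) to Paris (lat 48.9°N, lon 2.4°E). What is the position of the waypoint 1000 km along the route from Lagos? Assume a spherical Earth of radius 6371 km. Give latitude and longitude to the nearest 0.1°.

Write both endpoints as unit vectors p₁, p₂ with components (cos φ cos λ, cos φ sin λ, sin φ).
The central angle between the endpoints is δ = arccos(p₁·p₂) ≈ 0.740 rad (42.4°). The total great-circle distance is δ·R ≈ 0.740 × 6371 ≈ 4716 km, so the target fraction is f = 1000/4716 ≈ 0.212.
Interpolate at f ≈ 0.212 with slerp weights a = sin((1−f)δ)/sin δ ≈ 0.817, b = sin(fδ)/sin δ ≈ 0.232.
p = a·p₁ + b·p₂ ≈ (0.962, 0.054, 0.267); φ = arcsin(p_z) ≈ 15.49°, λ = atan2(p_y, p_x) ≈ 3.24°.

≈ lat 15.5°N, lon 3.2°E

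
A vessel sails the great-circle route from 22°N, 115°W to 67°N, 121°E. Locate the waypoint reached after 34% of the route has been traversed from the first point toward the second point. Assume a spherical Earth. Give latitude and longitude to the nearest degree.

≈ 48°N, 128°W

Convert each endpoint to a unit vector on the sphere (x = cos φ cos λ, y = cos φ sin λ, z = sin φ).
The central angle between the endpoints is δ = arccos(p₁·p₂) ≈ 1.428 rad (81.8°).
Interpolate at f = 0.34 with slerp weights a = sin((1−f)δ)/sin δ ≈ 0.817, b = sin(fδ)/sin δ ≈ 0.471.
p = a·p₁ + b·p₂ ≈ (-0.415, -0.529, 0.740); φ = arcsin(p_z) ≈ 47.75°, λ = atan2(p_y, p_x) ≈ -128.13°.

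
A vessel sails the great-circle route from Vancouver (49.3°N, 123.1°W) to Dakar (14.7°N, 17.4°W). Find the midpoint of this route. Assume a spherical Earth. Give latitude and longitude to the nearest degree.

≈ 45°N, 56°W

Write both endpoints as unit vectors p₁, p₂ with components (cos φ cos λ, cos φ sin λ, sin φ).
The central angle between the endpoints is δ = arccos(p₁·p₂) ≈ 1.549 rad (88.8°).
Interpolate at f = 1/2 with slerp weights a = sin((1−f)δ)/sin δ ≈ 0.700, b = sin(fδ)/sin δ ≈ 0.700.
p = a·p₁ + b·p₂ ≈ (0.397, -0.584, 0.708); φ = arcsin(p_z) ≈ 45.06°, λ = atan2(p_y, p_x) ≈ -55.84°.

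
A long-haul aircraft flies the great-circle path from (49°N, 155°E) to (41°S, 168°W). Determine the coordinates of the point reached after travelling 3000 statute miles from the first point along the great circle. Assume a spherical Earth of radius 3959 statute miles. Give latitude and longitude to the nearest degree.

≈ (8°N, 173°E)

From cos δ = sin φ₁ sin φ₂ + cos φ₁ cos φ₂ cos Δλ, the central angle is δ ≈ 1.671 rad (95.7°). The total great-circle distance is δ·R ≈ 1.671 × 3959 ≈ 6614 mi, so the target fraction is f = 3000/6614 ≈ 0.454.
Interpolate at f ≈ 0.454 with slerp weights a = sin((1−f)δ)/sin δ ≈ 0.795, b = sin(fδ)/sin δ ≈ 0.691.
p = a·p₁ + b·p₂ ≈ (-0.983, 0.112, 0.147); φ = arcsin(p_z) ≈ 8.45°, λ = atan2(p_y, p_x) ≈ 173.49°.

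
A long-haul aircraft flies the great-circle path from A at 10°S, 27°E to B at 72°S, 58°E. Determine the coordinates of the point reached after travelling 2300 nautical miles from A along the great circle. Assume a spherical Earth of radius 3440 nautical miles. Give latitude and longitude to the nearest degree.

The haversine formula gives a central angle δ ≈ 1.131 rad (64.8°) between the endpoints. The total great-circle distance is δ·R ≈ 1.131 × 3440 ≈ 3890 nmi, so the target fraction is f = 2300/3890 ≈ 0.591.
Interpolate at f ≈ 0.591 with slerp weights a = sin((1−f)δ)/sin δ ≈ 0.493, b = sin(fδ)/sin δ ≈ 0.685.
p = a·p₁ + b·p₂ ≈ (0.545, 0.400, -0.737); φ = arcsin(p_z) ≈ -47.49°, λ = atan2(p_y, p_x) ≈ 36.29°.

≈ 47°S, 36°E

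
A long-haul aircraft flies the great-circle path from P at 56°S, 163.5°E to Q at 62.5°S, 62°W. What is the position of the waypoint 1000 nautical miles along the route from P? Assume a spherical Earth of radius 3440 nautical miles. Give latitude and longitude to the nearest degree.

Write both endpoints as unit vectors p₁, p₂ with components (cos φ cos λ, cos φ sin λ, sin φ).
The central angle between the endpoints is δ = arccos(p₁·p₂) ≈ 0.983 rad (56.3°). The total great-circle distance is δ·R ≈ 0.983 × 3440 ≈ 3382 nmi, so the target fraction is f = 1000/3382 ≈ 0.296.
Interpolate at f ≈ 0.296 with slerp weights a = sin((1−f)δ)/sin δ ≈ 0.767, b = sin(fδ)/sin δ ≈ 0.344.
p = a·p₁ + b·p₂ ≈ (-0.337, -0.019, -0.941); φ = arcsin(p_z) ≈ -70.30°, λ = atan2(p_y, p_x) ≈ -176.84°.

≈ 70°S, 177°W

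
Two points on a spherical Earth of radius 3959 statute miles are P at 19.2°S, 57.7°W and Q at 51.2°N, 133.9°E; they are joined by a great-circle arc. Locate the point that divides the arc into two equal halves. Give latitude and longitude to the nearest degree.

The haversine formula gives a central angle δ ≈ 2.561 rad (146.7°) between the endpoints.
Interpolate at f = 1/2 with slerp weights a = sin((1−f)δ)/sin δ ≈ 1.746, b = sin(fδ)/sin δ ≈ 1.746.
p = a·p₁ + b·p₂ ≈ (0.122, -0.605, 0.786); φ = arcsin(p_z) ≈ 51.86°, λ = atan2(p_y, p_x) ≈ -78.56°.

≈ 52°N, 79°W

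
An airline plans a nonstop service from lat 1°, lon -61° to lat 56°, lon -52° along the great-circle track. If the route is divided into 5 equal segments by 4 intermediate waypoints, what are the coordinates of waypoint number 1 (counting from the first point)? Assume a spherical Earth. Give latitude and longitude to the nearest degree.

≈ lat 12°, lon -60°

Convert each endpoint to a unit vector on the sphere (x = cos φ cos λ, y = cos φ sin λ, z = sin φ).
The central angle between the endpoints is δ = arccos(p₁·p₂) ≈ 0.968 rad (55.5°).
Interpolate at f = 1/5 with slerp weights a = sin((1−f)δ)/sin δ ≈ 0.849, b = sin(fδ)/sin δ ≈ 0.234.
p = a·p₁ + b·p₂ ≈ (0.492, -0.845, 0.208); φ = arcsin(p_z) ≈ 12.03°, λ = atan2(p_y, p_x) ≈ -59.80°.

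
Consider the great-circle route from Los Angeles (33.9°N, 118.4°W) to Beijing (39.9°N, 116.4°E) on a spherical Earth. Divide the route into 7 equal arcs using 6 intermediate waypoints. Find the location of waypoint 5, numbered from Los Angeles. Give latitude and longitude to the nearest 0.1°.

≈ 55.4°N, 147.8°E

Convert each endpoint to a unit vector on the sphere (x = cos φ cos λ, y = cos φ sin λ, z = sin φ).
The central angle between the endpoints is δ = arccos(p₁·p₂) ≈ 1.580 rad (90.5°).
Interpolate at f = 5/7 with slerp weights a = sin((1−f)δ)/sin δ ≈ 0.436, b = sin(fδ)/sin δ ≈ 0.904.
p = a·p₁ + b·p₂ ≈ (-0.481, 0.303, 0.823); φ = arcsin(p_z) ≈ 55.40°, λ = atan2(p_y, p_x) ≈ 147.81°.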